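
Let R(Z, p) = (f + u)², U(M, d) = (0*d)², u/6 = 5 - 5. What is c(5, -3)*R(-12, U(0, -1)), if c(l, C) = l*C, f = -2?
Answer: -60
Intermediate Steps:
c(l, C) = C*l
u = 0 (u = 6*(5 - 5) = 6*0 = 0)
U(M, d) = 0 (U(M, d) = 0² = 0)
R(Z, p) = 4 (R(Z, p) = (-2 + 0)² = (-2)² = 4)
c(5, -3)*R(-12, U(0, -1)) = -3*5*4 = -15*4 = -60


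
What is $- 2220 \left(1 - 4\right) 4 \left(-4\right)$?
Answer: $-106560$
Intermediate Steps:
$- 2220 \left(1 - 4\right) 4 \left(-4\right) = - 2220 \left(-3\right) 4 \left(-4\right) = - 2220 \left(\left(-12\right) \left(-4\right)\right) = \left(-2220\right) 48 = -106560$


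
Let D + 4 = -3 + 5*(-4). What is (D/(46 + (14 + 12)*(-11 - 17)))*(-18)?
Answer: -243/341 ≈ -0.71261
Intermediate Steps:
D = -27 (D = -4 + (-3 + 5*(-4)) = -4 + (-3 - 20) = -4 - 23 = -27)
(D/(46 + (14 + 12)*(-11 - 17)))*(-18) = -27/(46 + (14 + 12)*(-11 - 17))*(-18) = -27/(46 + 26*(-28))*(-18) = -27/(46 - 728)*(-18) = -27/(-682)*(-18) = -27*(-1/682)*(-18) = (27/682)*(-18) = -243/341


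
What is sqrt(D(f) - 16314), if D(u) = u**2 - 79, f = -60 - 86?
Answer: 3*sqrt(547) ≈ 70.164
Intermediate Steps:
f = -146
D(u) = -79 + u**2
sqrt(D(f) - 16314) = sqrt((-79 + (-146)**2) - 16314) = sqrt((-79 + 21316) - 16314) = sqrt(21237 - 16314) = sqrt(4923) = 3*sqrt(547)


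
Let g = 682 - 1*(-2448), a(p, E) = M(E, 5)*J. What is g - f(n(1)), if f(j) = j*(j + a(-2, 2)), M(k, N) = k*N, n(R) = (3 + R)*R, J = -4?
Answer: 3274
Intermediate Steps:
n(R) = R*(3 + R)
M(k, N) = N*k
a(p, E) = -20*E (a(p, E) = (5*E)*(-4) = -20*E)
f(j) = j*(-40 + j) (f(j) = j*(j - 20*2) = j*(j - 40) = j*(-40 + j))
g = 3130 (g = 682 + 2448 = 3130)
g - f(n(1)) = 3130 - 1*(3 + 1)*(-40 + 1*(3 + 1)) = 3130 - 1*4*(-40 + 1*4) = 3130 - 4*(-40 + 4) = 3130 - 4*(-36) = 3130 - 1*(-144) = 3130 + 144 = 3274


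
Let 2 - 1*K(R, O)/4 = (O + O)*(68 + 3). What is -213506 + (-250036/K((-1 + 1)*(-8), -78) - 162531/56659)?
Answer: -134016312053261/627668402 ≈ -2.1351e+5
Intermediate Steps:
K(R, O) = 8 - 568*O (K(R, O) = 8 - 4*(O + O)*(68 + 3) = 8 - 4*2*O*71 = 8 - 568*O)
-213506 + (-250036/K((-1 + 1)*(-8), -78) - 162531/56659) = -213506 + (-250036/(8 - 568*(-78)) - 162531/56659) = -213506 + (-250036/(8 + 44304) - 162531*1/56659) = -213506 + (-250036/44312 - 162531/56659) = -213506 + (-250036*1/44312 - 162531/56659) = -213506 + (-62509/11078 - 162531/56659) = -213506 - 5342215849/627668402 = -134016312053261/627668402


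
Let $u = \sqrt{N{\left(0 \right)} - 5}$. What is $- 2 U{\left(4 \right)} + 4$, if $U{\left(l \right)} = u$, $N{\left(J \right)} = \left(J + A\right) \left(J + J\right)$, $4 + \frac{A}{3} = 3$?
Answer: $4 - 2 i \sqrt{5} \approx 4.0 - 4.4721 i$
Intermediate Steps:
$A = -3$ ($A = -12 + 3 \cdot 3 = -12 + 9 = -3$)
$N{\left(J \right)} = 2 J \left(-3 + J\right)$ ($N{\left(J \right)} = \left(J - 3\right) \left(J + J\right) = \left(-3 + J\right) 2 J = 2 J \left(-3 + J\right)$)
$u = i \sqrt{5}$ ($u = \sqrt{2 \cdot 0 \left(-3 + 0\right) - 5} = \sqrt{2 \cdot 0 \left(-3\right) - 5} = \sqrt{0 - 5} = \sqrt{-5} = i \sqrt{5} \approx 2.2361 i$)
$U{\left(l \right)} = i \sqrt{5}$
$- 2 U{\left(4 \right)} + 4 = - 2 i \sqrt{5} + 4 = 4 - 2 i \sqrt{5}$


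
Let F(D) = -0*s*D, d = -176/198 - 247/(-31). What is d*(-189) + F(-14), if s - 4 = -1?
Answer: -41475/31 ≈ -1337.9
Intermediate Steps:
s = 3 (s = 4 - 1 = 3)
d = 1975/279 (d = -176*1/198 - 247*(-1/31) = -8/9 + 247/31 = 1975/279 ≈ 7.0788)
F(D) = 0 (F(D) = -0*3*D = -0*D = -1*0 = 0)
d*(-189) + F(-14) = (1975/279)*(-189) + 0 = -41475/31 + 0 = -41475/31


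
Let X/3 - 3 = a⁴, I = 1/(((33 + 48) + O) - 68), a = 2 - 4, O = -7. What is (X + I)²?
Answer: 117649/36 ≈ 3268.0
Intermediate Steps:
a = -2
I = ⅙ (I = 1/(((33 + 48) - 7) - 68) = 1/((81 - 7) - 68) = 1/(74 - 68) = 1/6 = ⅙ ≈ 0.16667)
X = 57 (X = 9 + 3*(-2)⁴ = 9 + 3*16 = 9 + 48 = 57)
(X + I)² = (57 + ⅙)² = (343/6)² = 117649/36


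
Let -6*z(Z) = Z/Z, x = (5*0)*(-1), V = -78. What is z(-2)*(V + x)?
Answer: 13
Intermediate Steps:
x = 0 (x = 0*(-1) = 0)
z(Z) = -⅙ (z(Z) = -Z/(6*Z) = -⅙*1 = -⅙)
z(-2)*(V + x) = -(-78 + 0)/6 = -⅙*(-78) = 13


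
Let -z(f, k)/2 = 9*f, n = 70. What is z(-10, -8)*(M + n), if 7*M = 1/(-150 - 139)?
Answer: 25489620/2023 ≈ 12600.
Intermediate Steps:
M = -1/2023 (M = 1/(7*(-150 - 139)) = (⅐)/(-289) = (⅐)*(-1/289) = -1/2023 ≈ -0.00049432)
z(f, k) = -18*f
z(-10, -8)*(M + n) = (-18*(-10))*(-1/2023 + 70) = 180*(141609/2023) = 25489620/2023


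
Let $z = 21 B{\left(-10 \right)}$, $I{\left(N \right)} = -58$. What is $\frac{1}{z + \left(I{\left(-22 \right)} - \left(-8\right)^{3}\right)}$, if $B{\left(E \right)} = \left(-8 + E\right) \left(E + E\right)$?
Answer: $\frac{1}{8014} \approx 0.00012478$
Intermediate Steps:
$B{\left(E \right)} = 2 E \left(-8 + E\right)$ ($B{\left(E \right)} = \left(-8 + E\right) 2 E = 2 E \left(-8 + E\right)$)
$z = 7560$ ($z = 21 \cdot 2 \left(-10\right) \left(-8 - 10\right) = 21 \cdot 2 \left(-10\right) \left(-18\right) = 21 \cdot 360 = 7560$)
$\frac{1}{z + \left(I{\left(-22 \right)} - \left(-8\right)^{3}\right)} = \frac{1}{7560 - -454} = \frac{1}{7560 + \left(-58 + 512\right)} = \frac{1}{7560 + 454} = \frac{1}{8014}$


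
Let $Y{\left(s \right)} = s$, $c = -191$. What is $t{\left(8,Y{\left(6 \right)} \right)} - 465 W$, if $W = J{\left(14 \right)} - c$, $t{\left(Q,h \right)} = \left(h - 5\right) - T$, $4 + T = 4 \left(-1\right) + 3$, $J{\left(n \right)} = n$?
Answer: $-95319$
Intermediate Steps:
$T = -5$ ($T = -4 + \left(4 \left(-1\right) + 3\right) = -4 + \left(-4 + 3\right) = -4 - 1 = -5$)
$t{\left(Q,h \right)} = h$ ($t{\left(Q,h \right)} = \left(h - 5\right) - -5 = \left(-5 + h\right) + 5 = h$)
$W = 205$ ($W = 14 - -191 = 14 + 191 = 205$)
$t{\left(8,Y{\left(6 \right)} \right)} - 465 W = 6 - 95325 = -95319$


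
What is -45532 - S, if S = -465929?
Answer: 420397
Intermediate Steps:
-45532 - S = -45532 - 1*(-465929) = -45532 + 465929 = 420397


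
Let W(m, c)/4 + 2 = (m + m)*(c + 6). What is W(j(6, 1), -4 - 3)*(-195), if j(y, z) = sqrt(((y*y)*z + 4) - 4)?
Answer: 10920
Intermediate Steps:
j(y, z) = sqrt(z*y**2) (j(y, z) = sqrt((y**2*z + 4) - 4) = sqrt((z*y**2 + 4) - 4) = sqrt((4 + z*y**2) - 4) = sqrt(z*y**2))
W(m, c) = -8 + 8*m*(6 + c) (W(m, c) = -8 + 4*((m + m)*(c + 6)) = -8 + 4*((2*m)*(6 + c)) = -8 + 4*(2*m*(6 + c)) = -8 + 8*m*(6 + c))
W(j(6, 1), -4 - 3)*(-195) = (-8 + 48*sqrt(1*6**2) + 8*(-4 - 3)*sqrt(1*6**2))*(-195) = (-8 + 48*sqrt(1*36) + 8*(-7)*sqrt(1*36))*(-195) = (-8 + 48*sqrt(36) + 8*(-7)*sqrt(36))*(-195) = (-8 + 48*6 + 8*(-7)*6)*(-195) = (-8 + 288 - 336)*(-195) = -56*(-195) = 10920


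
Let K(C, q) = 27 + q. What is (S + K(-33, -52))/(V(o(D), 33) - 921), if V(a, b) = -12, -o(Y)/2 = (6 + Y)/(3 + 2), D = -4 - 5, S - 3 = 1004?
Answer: -982/933 ≈ -1.0525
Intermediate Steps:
S = 1007 (S = 3 + 1004 = 1007)
D = -9
o(Y) = -12/5 - 2*Y/5 (o(Y) = -2*(6 + Y)/(3 + 2) = -2*(6 + Y)/5 = -2*(6/5 + Y/5) = -12/5 - 2*Y/5)
(S + K(-33, -52))/(V(o(D), 33) - 921) = (1007 + (27 - 52))/(-12 - 921) = (1007 - 25)/(-933) = 982*(-1/933) = -982/933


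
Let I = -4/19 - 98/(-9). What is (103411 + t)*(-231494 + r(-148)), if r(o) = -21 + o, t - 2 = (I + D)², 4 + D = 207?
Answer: -336606188727934/9747 ≈ -3.4534e+10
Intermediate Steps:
D = 203 (D = -4 + 207 = 203)
I = 1826/171 (I = -4*1/19 - 98*(-⅑) = -4/19 + 98/9 = 1826/171 ≈ 10.678)
t = 1335157003/29241 (t = 2 + (1826/171 + 203)² = 2 + (36539/171)² = 2 + 1335098521/29241 = 1335157003/29241 ≈ 45660.)
(103411 + t)*(-231494 + r(-148)) = (103411 + 1335157003/29241)*(-231494 + (-21 - 148)) = 4358998054*(-231494 - 169)/29241 = (4358998054/29241)*(-231663) = -336606188727934/9747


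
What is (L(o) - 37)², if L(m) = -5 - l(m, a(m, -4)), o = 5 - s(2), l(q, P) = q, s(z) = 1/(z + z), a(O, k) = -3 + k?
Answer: 34969/16 ≈ 2185.6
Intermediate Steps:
s(z) = 1/(2*z)
o = 19/4 (o = 5 - 1/(2*2) = 5 - 1*¼ = 5 - ¼ = 19/4 ≈ 4.7500)
L(m) = -5 - m
(L(o) - 37)² = ((-5 - 1*19/4) - 37)² = ((-5 - 19/4) - 37)² = (-39/4 - 37)² = (-187/4)² = 34969/16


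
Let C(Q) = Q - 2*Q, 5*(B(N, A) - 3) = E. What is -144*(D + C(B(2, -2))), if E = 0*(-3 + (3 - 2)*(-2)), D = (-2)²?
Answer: -144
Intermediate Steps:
D = 4
E = 0 (E = 0*(-3 + 1*(-2)) = 0*(-3 - 2) = 0*(-5) = 0)
B(N, A) = 3 (B(N, A) = 3 + (⅕)*0 = 3 + 0 = 3)
C(Q) = -Q
-144*(D + C(B(2, -2))) = -144*(4 - 1*3) = -144*(4 - 3) = -144*1 = -144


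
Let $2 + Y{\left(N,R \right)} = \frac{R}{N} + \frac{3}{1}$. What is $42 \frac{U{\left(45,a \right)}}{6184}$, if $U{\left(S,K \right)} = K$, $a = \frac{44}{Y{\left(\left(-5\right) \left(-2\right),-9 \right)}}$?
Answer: $\frac{2310}{773} \approx 2.9884$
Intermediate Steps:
$Y{\left(N,R \right)} = 1 + \frac{R}{N}$ ($Y{\left(N,R \right)} = -2 + \left(\frac{R}{N} + \frac{3}{1}\right) = -2 + \left(\frac{R}{N} + 3 \cdot 1\right) = -2 + \left(\frac{R}{N} + 3\right) = -2 + \left(3 + \frac{R}{N}\right) = 1 + \frac{R}{N}$)
$a = 440$ ($a = \frac{44}{\frac{1}{\left(-5\right) \left(-2\right)} \left(\left(-5\right) \left(-2\right) - 9\right)} = \frac{44}{\frac{1}{10} \left(10 - 9\right)} = \frac{44}{\frac{1}{10} \cdot 1} = 44 \frac{1}{\frac{1}{10}} = 44 \cdot 10 = 440$)
$42 \frac{U{\left(45,a \right)}}{6184} = 42 \cdot \frac{440}{6184} = 42 \cdot 440 \cdot \frac{1}{6184} = 42 \cdot \frac{55}{773} = \frac{2310}{773}$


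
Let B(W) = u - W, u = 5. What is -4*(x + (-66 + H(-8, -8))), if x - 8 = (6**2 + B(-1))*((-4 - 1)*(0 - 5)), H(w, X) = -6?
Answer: -3944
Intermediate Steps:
B(W) = 5 - W
x = 1058 (x = 8 + (6**2 + (5 - 1*(-1)))*((-4 - 1)*(0 - 5)) = 8 + (36 + (5 + 1))*(-5*(-5)) = 8 + (36 + 6)*25 = 8 + 42*25 = 8 + 1050 = 1058)
-4*(x + (-66 + H(-8, -8))) = -4*(1058 + (-66 - 6)) = -4*(1058 - 72) = -4*986 = -3944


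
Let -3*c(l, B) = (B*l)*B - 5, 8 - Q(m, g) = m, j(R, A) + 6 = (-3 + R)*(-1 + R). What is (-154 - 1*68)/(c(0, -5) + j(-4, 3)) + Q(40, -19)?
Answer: -1805/46 ≈ -39.239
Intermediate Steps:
j(R, A) = -6 + (-1 + R)*(-3 + R) (j(R, A) = -6 + (-3 + R)*(-1 + R) = -6 + (-1 + R)*(-3 + R))
Q(m, g) = 8 - m
c(l, B) = 5/3 - l*B**2/3 (c(l, B) = -((B*l)*B - 5)/3 = -(l*B**2 - 5)/3 = -(-5 + l*B**2)/3 = 5/3 - l*B**2/3)
(-154 - 1*68)/(c(0, -5) + j(-4, 3)) + Q(40, -19) = (-154 - 1*68)/((5/3 - 1/3*0*(-5)**2) + (-3 + (-4)**2 - 4*(-4))) + (8 - 1*40) = (-154 - 68)/((5/3 - 1/3*0*25) + (-3 + 16 + 16)) + (8 - 40) = -222/((5/3 + 0) + 29) - 32 = -222/(5/3 + 29) - 32 = -222/92/3 - 32 = -222*3/92 - 32 = -333/46 - 32 = -1805/46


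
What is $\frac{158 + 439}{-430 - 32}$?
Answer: $- \frac{199}{154} \approx -1.2922$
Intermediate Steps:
$\frac{158 + 439}{-430 - 32} = \frac{597}{-462} = 597 \left(- \frac{1}{462}\right) = - \frac{199}{154}$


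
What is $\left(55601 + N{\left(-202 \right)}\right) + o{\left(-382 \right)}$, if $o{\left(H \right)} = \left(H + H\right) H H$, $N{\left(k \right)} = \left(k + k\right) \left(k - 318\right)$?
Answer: $-111220255$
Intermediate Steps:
$N{\left(k \right)} = 2 k \left(-318 + k\right)$
$o{\left(H \right)} = 2 H^{3}$ ($o{\left(H \right)} = 2 H H^{2} = 2 H^{3}$)
$\left(55601 + N{\left(-202 \right)}\right) + o{\left(-382 \right)} = \left(55601 + 2 \left(-202\right) \left(-318 - 202\right)\right) + 2 \left(-382\right)^{3} = \left(55601 + 2 \left(-202\right) \left(-520\right)\right) + 2 \left(-55742968\right) = \left(55601 + 210080\right) - 111485936 = 265681 - 111485936 = -111220255$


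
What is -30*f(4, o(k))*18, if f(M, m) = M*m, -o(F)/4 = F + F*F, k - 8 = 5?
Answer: 1572480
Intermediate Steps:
k = 13 (k = 8 + 5 = 13)
o(F) = -4*F - 4*F² (o(F) = -4*(F + F*F) = -4*(F + F²) = -4*F - 4*F²)
-30*f(4, o(k))*18 = -30*(4*(-4*13*(1 + 13)))*18 = -30*(4*(-4*13*14))*18 = -30*(4*(-728))*18 = -30*(-2912)*18 = -(-87360)*18 = -1*(-1572480) = 1572480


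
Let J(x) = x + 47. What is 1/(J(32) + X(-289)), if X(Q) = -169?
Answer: -1/90 ≈ -0.011111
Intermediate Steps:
J(x) = 47 + x
1/(J(32) + X(-289)) = 1/((47 + 32) - 169) = 1/(79 - 169) = 1/(-90) = -1/90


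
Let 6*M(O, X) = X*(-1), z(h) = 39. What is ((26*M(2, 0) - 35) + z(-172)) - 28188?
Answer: -28184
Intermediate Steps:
M(O, X) = -X/6 (M(O, X) = (X*(-1))/6 = (-X)/6 = -X/6)
((26*M(2, 0) - 35) + z(-172)) - 28188 = ((26*(-⅙*0) - 35) + 39) - 28188 = ((26*0 - 35) + 39) - 28188 = ((0 - 35) + 39) - 28188 = (-35 + 39) - 28188 = 4 - 28188 = -28184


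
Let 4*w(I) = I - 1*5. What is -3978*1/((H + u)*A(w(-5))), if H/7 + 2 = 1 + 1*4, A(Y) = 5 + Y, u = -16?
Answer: -7956/25 ≈ -318.24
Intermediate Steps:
w(I) = -5/4 + I/4 (w(I) = (I - 1*5)/4 = (I - 5)/4 = (-5 + I)/4 = -5/4 + I/4)
H = 21 (H = -14 + 7*(1 + 1*4) = -14 + 7*(1 + 4) = -14 + 7*5 = -14 + 35 = 21)
-3978*1/((H + u)*A(w(-5))) = -3978*1/((5 + (-5/4 + (1/4)*(-5)))*(21 - 16)) = -3978*1/(5*(5 + (-5/4 - 5/4))) = -3978*1/(5*(5 - 5/2)) = -3978/(5*(5/2)) = -3978/25/2 = -3978*2/25 = -7956/25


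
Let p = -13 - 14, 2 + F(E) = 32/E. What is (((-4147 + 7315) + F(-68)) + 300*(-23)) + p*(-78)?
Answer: -27684/17 ≈ -1628.5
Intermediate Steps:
F(E) = -2 + 32/E
p = -27
(((-4147 + 7315) + F(-68)) + 300*(-23)) + p*(-78) = (((-4147 + 7315) + (-2 + 32/(-68))) + 300*(-23)) - 27*(-78) = ((3168 + (-2 + 32*(-1/68))) - 6900) + 2106 = ((3168 + (-2 - 8/17)) - 6900) + 2106 = ((3168 - 42/17) - 6900) + 2106 = (53814/17 - 6900) + 2106 = -63486/17 + 2106 = -27684/17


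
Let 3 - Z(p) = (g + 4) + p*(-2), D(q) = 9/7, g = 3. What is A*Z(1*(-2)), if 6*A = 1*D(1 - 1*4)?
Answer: -12/7 ≈ -1.7143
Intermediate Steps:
D(q) = 9/7 (D(q) = 9*(⅐) = 9/7)
Z(p) = -4 + 2*p (Z(p) = 3 - ((3 + 4) + p*(-2)) = 3 - (7 - 2*p) = 3 + (-7 + 2*p) = -4 + 2*p)
A = 3/14 (A = (1*(9/7))/6 = (⅙)*(9/7) = 3/14 ≈ 0.21429)
A*Z(1*(-2)) = 3*(-4 + 2*(1*(-2)))/14 = 3*(-4 + 2*(-2))/14 = 3*(-4 - 4)/14 = (3/14)*(-8) = -12/7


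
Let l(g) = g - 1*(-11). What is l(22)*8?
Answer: 264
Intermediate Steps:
l(g) = 11 + g (l(g) = g + 11 = 11 + g)
l(22)*8 = (11 + 22)*8 = 33*8 = 264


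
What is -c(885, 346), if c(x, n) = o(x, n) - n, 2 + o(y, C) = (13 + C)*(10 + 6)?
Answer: -5396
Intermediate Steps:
o(y, C) = 206 + 16*C (o(y, C) = -2 + (13 + C)*(10 + 6) = -2 + (13 + C)*16 = -2 + (208 + 16*C) = 206 + 16*C)
c(x, n) = 206 + 15*n (c(x, n) = (206 + 16*n) - n = 206 + 15*n)
-c(885, 346) = -(206 + 15*346) = -(206 + 5190) = -1*5396 = -5396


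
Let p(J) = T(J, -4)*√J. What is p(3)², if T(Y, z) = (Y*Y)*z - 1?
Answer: 4107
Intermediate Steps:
T(Y, z) = -1 + z*Y² (T(Y, z) = Y²*z - 1 = z*Y² - 1 = -1 + z*Y²)
p(J) = √J*(-1 - 4*J²) (p(J) = (-1 - 4*J²)*√J = √J*(-1 - 4*J²))
p(3)² = (√3*(-1 - 4*3²))² = (√3*(-1 - 4*9))² = (√3*(-1 - 36))² = (√3*(-37))² = (-37*√3)² = 4107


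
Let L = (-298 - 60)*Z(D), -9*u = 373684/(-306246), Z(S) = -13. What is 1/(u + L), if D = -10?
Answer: 1378107/6413896820 ≈ 0.00021486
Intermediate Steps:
u = 186842/1378107 (u = -373684/(9*(-306246)) = -373684*(-1)/(9*306246) = -1/9*(-186842/153123) = 186842/1378107 ≈ 0.13558)
L = 4654 (L = (-298 - 60)*(-13) = -358*(-13) = 4654)
1/(u + L) = 1/(186842/1378107 + 4654) = 1/(6413896820/1378107) = 1378107/6413896820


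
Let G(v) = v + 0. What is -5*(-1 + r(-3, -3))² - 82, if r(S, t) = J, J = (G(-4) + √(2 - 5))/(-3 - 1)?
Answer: 0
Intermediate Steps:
G(v) = v
J = 1 - I*√3/4 (J = (-4 + √(2 - 5))/(-3 - 1) = (-4 + √(-3))/(-4) = (-4 + I*√3)*(-¼) = 1 - I*√3/4 ≈ 1.0 - 0.43301*I)
r(S, t) = 1 - I*√3/4
-5*(-1 + r(-3, -3))² - 82 = -5*(-1 + (1 - I*√3/4))² - 82 = -5*(-I*√3/4)² - 82 = -5*(-3/16) - 82 = 15/16 - 82 = -1297/16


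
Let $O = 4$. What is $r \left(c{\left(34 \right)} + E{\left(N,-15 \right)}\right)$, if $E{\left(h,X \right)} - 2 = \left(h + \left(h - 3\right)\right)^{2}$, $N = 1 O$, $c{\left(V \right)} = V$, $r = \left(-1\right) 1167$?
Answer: $-71187$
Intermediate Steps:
$r = -1167$
$N = 4$ ($N = 1 \cdot 4 = 4$)
$E{\left(h,X \right)} = 2 + \left(-3 + 2 h\right)^{2}$ ($E{\left(h,X \right)} = 2 + \left(h + \left(h - 3\right)\right)^{2} = 2 + \left(h + \left(-3 + h\right)\right)^{2} = 2 + \left(-3 + 2 h\right)^{2}$)
$r \left(c{\left(34 \right)} + E{\left(N,-15 \right)}\right) = - 1167 \left(34 + \left(2 + \left(-3 + 2 \cdot 4\right)^{2}\right)\right) = - 1167 \left(34 + \left(2 + \left(-3 + 8\right)^{2}\right)\right) = - 1167 \left(34 + \left(2 + 5^{2}\right)\right) = - 1167 \left(34 + \left(2 + 25\right)\right) = - 1167 \left(34 + 27\right) = \left(-1167\right) 61 = -71187$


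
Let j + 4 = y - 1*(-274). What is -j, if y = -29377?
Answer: 29107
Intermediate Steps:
j = -29107 (j = -4 + (-29377 - 1*(-274)) = -4 + (-29377 + 274) = -4 - 29103 = -29107)
-j = -1*(-29107) = 29107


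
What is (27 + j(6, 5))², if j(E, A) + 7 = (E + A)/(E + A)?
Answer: 441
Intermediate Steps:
j(E, A) = -6 (j(E, A) = -7 + (E + A)/(E + A) = -7 + (A + E)/(A + E) = -7 + 1 = -6)
(27 + j(6, 5))² = (27 - 6)² = 21² = 441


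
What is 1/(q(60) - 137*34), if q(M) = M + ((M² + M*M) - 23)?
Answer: 1/2579 ≈ 0.00038775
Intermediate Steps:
q(M) = -23 + M + 2*M² (q(M) = M + ((M² + M²) - 23) = M + (2*M² - 23) = M + (-23 + 2*M²) = -23 + M + 2*M²)
1/(q(60) - 137*34) = 1/((-23 + 60 + 2*60²) - 137*34) = 1/((-23 + 60 + 2*3600) - 4658) = 1/((-23 + 60 + 7200) - 4658) = 1/(7237 - 4658) = 1/2579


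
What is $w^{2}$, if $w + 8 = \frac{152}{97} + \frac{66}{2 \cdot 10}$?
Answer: $\frac{9235521}{940900} \approx 9.8156$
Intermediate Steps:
$w = - \frac{3039}{970}$ ($w = -8 + \left(\frac{152}{97} + \frac{66}{2 \cdot 10}\right) = -8 + \left(152 \cdot \frac{1}{97} + \frac{66}{20}\right) = -8 + \left(\frac{152}{97} + 66 \cdot \frac{1}{20}\right) = -8 + \left(\frac{152}{97} + \frac{33}{10}\right) = -8 + \frac{4721}{970} = - \frac{3039}{970} \approx -3.133$)
$w^{2} = \left(- \frac{3039}{970}\right)^{2} = \frac{9235521}{940900}$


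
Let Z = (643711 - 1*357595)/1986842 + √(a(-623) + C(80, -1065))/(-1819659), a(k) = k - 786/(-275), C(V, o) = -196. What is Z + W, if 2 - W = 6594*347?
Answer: -2273062341778/993421 - I*√2468829/100081245 ≈ -2.2881e+6 - 1.57e-5*I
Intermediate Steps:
a(k) = 786/275 + k (a(k) = k - 786*(-1/275) = k + 786/275 = 786/275 + k)
Z = 143058/993421 - I*√2468829/100081245 (Z = (643711 - 1*357595)/1986842 + √((786/275 - 623) - 196)/(-1819659) = (643711 - 357595)*(1/1986842) + √(-170539/275 - 196)*(-1/1819659) = 286116*(1/1986842) + √(-224439/275)*(-1/1819659) = 143058/993421 + (I*√2468829/55)*(-1/1819659) = 143058/993421 - I*√2468829/100081245 ≈ 0.14401 - 1.57e-5*I)
W = -2288116 (W = 2 - 6594*347 = 2 - 1*2288118 = 2 - 2288118 = -2288116)
Z + W = (143058/993421 - I*√2468829/100081245) - 2288116 = -2273062341778/993421 - I*√2468829/100081245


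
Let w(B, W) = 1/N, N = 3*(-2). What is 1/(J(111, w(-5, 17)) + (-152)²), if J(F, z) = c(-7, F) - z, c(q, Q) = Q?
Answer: 6/139291 ≈ 4.3075e-5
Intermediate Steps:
N = -6
w(B, W) = -⅙ (w(B, W) = 1/(-6) = -⅙)
J(F, z) = F - z
1/(J(111, w(-5, 17)) + (-152)²) = 1/((111 - 1*(-⅙)) + (-152)²) = 1/((111 + ⅙) + 23104) = 1/(667/6 + 23104) = 1/(139291/6) = 6/139291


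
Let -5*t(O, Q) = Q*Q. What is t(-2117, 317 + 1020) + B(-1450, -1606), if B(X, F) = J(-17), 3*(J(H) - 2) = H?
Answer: -5362762/15 ≈ -3.5752e+5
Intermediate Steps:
t(O, Q) = -Q²/5 (t(O, Q) = -Q*Q/5 = -Q²/5)
J(H) = 2 + H/3
B(X, F) = -11/3 (B(X, F) = 2 + (⅓)*(-17) = 2 - 17/3 = -11/3)
t(-2117, 317 + 1020) + B(-1450, -1606) = -(317 + 1020)²/5 - 11/3 = -⅕*1337² - 11/3 = -⅕*1787569 - 11/3 = -1787569/5 - 11/3 = -5362762/15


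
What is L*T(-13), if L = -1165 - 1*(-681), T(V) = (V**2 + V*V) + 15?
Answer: -170852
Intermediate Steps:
T(V) = 15 + 2*V**2 (T(V) = (V**2 + V**2) + 15 = 2*V**2 + 15 = 15 + 2*V**2)
L = -484 (L = -1165 + 681 = -484)
L*T(-13) = -484*(15 + 2*(-13)**2) = -484*(15 + 2*169) = -484*(15 + 338) = -484*353 = -170852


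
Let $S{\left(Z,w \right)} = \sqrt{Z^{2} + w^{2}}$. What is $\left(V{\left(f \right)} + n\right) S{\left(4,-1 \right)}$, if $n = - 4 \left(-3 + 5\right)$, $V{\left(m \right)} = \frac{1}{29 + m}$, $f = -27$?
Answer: $- \frac{15 \sqrt{17}}{2} \approx -30.923$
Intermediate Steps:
$n = -8$ ($n = \left(-4\right) 2 = -8$)
$\left(V{\left(f \right)} + n\right) S{\left(4,-1 \right)} = \left(\frac{1}{29 - 27} - 8\right) \sqrt{4^{2} + \left(-1\right)^{2}} = \left(\frac{1}{2} - 8\right) \sqrt{16 + 1} = \left(\frac{1}{2} - 8\right) \sqrt{17} = - \frac{15 \sqrt{17}}{2}$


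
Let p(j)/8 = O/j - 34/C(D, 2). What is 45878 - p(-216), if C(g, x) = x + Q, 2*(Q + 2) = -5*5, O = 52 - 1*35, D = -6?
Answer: 30953387/675 ≈ 45857.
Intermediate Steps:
O = 17 (O = 52 - 35 = 17)
Q = -29/2 (Q = -2 + (-5*5)/2 = -2 + (½)*(-25) = -2 - 25/2 = -29/2 ≈ -14.500)
C(g, x) = -29/2 + x (C(g, x) = x - 29/2 = -29/2 + x)
p(j) = 544/25 + 136/j (p(j) = 8*(17/j - 34/(-29/2 + 2)) = 8*(17/j - 34/(-25/2)) = 8*(17/j - 34*(-2/25)) = 8*(17/j + 68/25) = 8*(68/25 + 17/j) = 544/25 + 136/j)
45878 - p(-216) = 45878 - (544/25 + 136/(-216)) = 45878 - (544/25 + 136*(-1/216)) = 45878 - (544/25 - 17/27) = 45878 - 1*14263/675 = 45878 - 14263/675 = 30953387/675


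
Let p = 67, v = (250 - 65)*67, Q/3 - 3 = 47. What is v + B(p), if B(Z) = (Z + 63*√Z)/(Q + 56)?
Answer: 2553437/206 + 63*√67/206 ≈ 12398.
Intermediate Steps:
Q = 150 (Q = 9 + 3*47 = 9 + 141 = 150)
v = 12395 (v = 185*67 = 12395)
B(Z) = Z/206 + 63*√Z/206 (B(Z) = (Z + 63*√Z)/(150 + 56) = (Z + 63*√Z)/206 = (Z + 63*√Z)*(1/206) = Z/206 + 63*√Z/206)
v + B(p) = 12395 + ((1/206)*67 + 63*√67/206) = 12395 + (67/206 + 63*√67/206) = 2553437/206 + 63*√67/206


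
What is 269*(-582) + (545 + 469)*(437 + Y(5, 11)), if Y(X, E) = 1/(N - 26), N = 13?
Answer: 286482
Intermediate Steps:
Y(X, E) = -1/13 (Y(X, E) = 1/(13 - 26) = 1/(-13) = -1/13)
269*(-582) + (545 + 469)*(437 + Y(5, 11)) = 269*(-582) + (545 + 469)*(437 - 1/13) = -156558 + 1014*(5680/13) = -156558 + 443040 = 286482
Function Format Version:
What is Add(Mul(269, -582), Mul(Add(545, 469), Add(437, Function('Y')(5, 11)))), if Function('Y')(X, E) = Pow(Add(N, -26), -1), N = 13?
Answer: 286482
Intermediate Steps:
Function('Y')(X, E) = Rational(-1, 13) (Function('Y')(X, E) = Pow(Add(13, -26), -1) = Pow(-13, -1) = Rational(-1, 13))
Add(Mul(269, -582), Mul(Add(545, 469), Add(437, Function('Y')(5, 11)))) = Add(Mul(269, -582), Mul(Add(545, 469), Add(437, Rational(-1, 13)))) = Add(-156558, Mul(1014, Rational(5680, 13))) = Add(-156558, 443040) = 286482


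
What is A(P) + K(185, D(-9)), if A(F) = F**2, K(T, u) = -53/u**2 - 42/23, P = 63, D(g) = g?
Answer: 7389626/1863 ≈ 3966.5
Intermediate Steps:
K(T, u) = -42/23 - 53/u**2 (K(T, u) = -53/u**2 - 42*1/23 = -53/u**2 - 42/23 = -42/23 - 53/u**2)
A(P) + K(185, D(-9)) = 63**2 + (-42/23 - 53/(-9)**2) = 3969 + (-42/23 - 53*1/81) = 3969 + (-42/23 - 53/81) = 3969 - 4621/1863 = 7389626/1863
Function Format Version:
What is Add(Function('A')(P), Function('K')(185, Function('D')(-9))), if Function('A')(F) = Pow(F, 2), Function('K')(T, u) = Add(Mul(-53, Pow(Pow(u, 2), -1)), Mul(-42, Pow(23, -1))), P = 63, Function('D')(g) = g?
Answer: Rational(7389626, 1863) ≈ 3966.5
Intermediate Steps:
Function('K')(T, u) = Add(Rational(-42, 23), Mul(-53, Pow(u, -2))) (Function('K')(T, u) = Add(Mul(-53, Pow(u, -2)), Mul(-42, Rational(1, 23))) = Add(Mul(-53, Pow(u, -2)), Rational(-42, 23)) = Add(Rational(-42, 23), Mul(-53, Pow(u, -2))))
Add(Function('A')(P), Function('K')(185, Function('D')(-9))) = Add(Pow(63, 2), Add(Rational(-42, 23), Mul(-53, Pow(-9, -2)))) = Add(3969, Add(Rational(-42, 23), Mul(-53, Rational(1, 81)))) = Add(3969, Add(Rational(-42, 23), Rational(-53, 81))) = Add(3969, Rational(-4621, 1863)) = Rational(7389626, 1863)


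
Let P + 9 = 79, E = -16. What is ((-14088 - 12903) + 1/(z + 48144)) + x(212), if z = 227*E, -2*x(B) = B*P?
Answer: -1531702431/44512 ≈ -34411.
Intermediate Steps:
P = 70 (P = -9 + 79 = 70)
x(B) = -35*B (x(B) = -B*70/2 = -35*B)
z = -3632 (z = 227*(-16) = -3632)
((-14088 - 12903) + 1/(z + 48144)) + x(212) = ((-14088 - 12903) + 1/(-3632 + 48144)) - 35*212 = (-26991 + 1/44512) - 7420 = -1201423391/44512 - 7420 = -1531702431/44512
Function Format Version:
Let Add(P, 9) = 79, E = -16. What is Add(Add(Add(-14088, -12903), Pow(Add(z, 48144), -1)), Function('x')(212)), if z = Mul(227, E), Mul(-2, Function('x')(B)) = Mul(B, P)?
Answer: Rational(-1531702431, 44512) ≈ -34411.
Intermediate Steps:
P = 70 (P = Add(-9, 79) = 70)
Function('x')(B) = Mul(-35, B) (Function('x')(B) = Mul(Rational(-1, 2), Mul(B, 70)) = Mul(Rational(-1, 2), Mul(70, B)) = Mul(-35, B))
z = -3632 (z = Mul(227, -16) = -3632)
Add(Add(Add(-14088, -12903), Pow(Add(z, 48144), -1)), Function('x')(212)) = Add(Add(Add(-14088, -12903), Pow(Add(-3632, 48144), -1)), Mul(-35, 212)) = Add(Add(-26991, Pow(44512, -1)), -7420) = Add(Add(-26991, Rational(1, 44512)), -7420) = Add(Rational(-1201423391, 44512), -7420) = Rational(-1531702431, 44512)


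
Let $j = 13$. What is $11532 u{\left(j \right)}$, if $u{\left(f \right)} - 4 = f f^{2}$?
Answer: $25381932$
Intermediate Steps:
$u{\left(f \right)} = 4 + f^{3}$ ($u{\left(f \right)} = 4 + f f^{2} = 4 + f^{3}$)
$11532 u{\left(j \right)} = 11532 \left(4 + 13^{3}\right) = 11532 \left(4 + 2197\right) = 11532 \cdot 2201 = 25381932$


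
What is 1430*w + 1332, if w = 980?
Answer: 1402732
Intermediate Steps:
1430*w + 1332 = 1430*980 + 1332 = 1401400 + 1332 = 1402732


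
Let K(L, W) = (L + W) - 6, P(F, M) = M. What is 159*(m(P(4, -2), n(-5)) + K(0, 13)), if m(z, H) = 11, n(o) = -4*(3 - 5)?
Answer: 2862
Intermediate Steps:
n(o) = 8 (n(o) = -4*(-2) = 8)
K(L, W) = -6 + L + W
159*(m(P(4, -2), n(-5)) + K(0, 13)) = 159*(11 + (-6 + 0 + 13)) = 159*(11 + 7) = 159*18 = 2862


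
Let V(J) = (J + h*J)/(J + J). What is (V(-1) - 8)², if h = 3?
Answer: 36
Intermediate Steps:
V(J) = 2 (V(J) = (J + 3*J)/(J + J) = (4*J)/((2*J)) = (4*J)*(1/(2*J)) = 2)
(V(-1) - 8)² = (2 - 8)² = (-6)² = 36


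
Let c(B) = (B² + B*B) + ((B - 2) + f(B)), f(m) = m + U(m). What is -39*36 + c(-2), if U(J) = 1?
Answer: -1401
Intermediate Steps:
f(m) = 1 + m (f(m) = m + 1 = 1 + m)
c(B) = -1 + 2*B + 2*B² (c(B) = (B² + B*B) + ((B - 2) + (1 + B)) = (B² + B²) + ((-2 + B) + (1 + B)) = 2*B² + (-1 + 2*B) = -1 + 2*B + 2*B²)
-39*36 + c(-2) = -39*36 + (-1 + 2*(-2) + 2*(-2)²) = -1404 + (-1 - 4 + 2*4) = -1404 + (-1 - 4 + 8) = -1404 + 3 = -1401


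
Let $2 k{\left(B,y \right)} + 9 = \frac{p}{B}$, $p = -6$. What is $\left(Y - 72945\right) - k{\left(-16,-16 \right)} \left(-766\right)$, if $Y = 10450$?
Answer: $- \frac{526387}{8} \approx -65798.0$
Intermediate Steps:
$k{\left(B,y \right)} = - \frac{9}{2} - \frac{3}{B}$ ($k{\left(B,y \right)} = - \frac{9}{2} + \frac{\left(-6\right) \frac{1}{B}}{2} = - \frac{9}{2} - \frac{3}{B}$)
$\left(Y - 72945\right) - k{\left(-16,-16 \right)} \left(-766\right) = \left(10450 - 72945\right) - \left(- \frac{9}{2} - \frac{3}{-16}\right) \left(-766\right) = \left(10450 - 72945\right) - \left(- \frac{9}{2} - - \frac{3}{16}\right) \left(-766\right) = -62495 - \left(- \frac{9}{2} + \frac{3}{16}\right) \left(-766\right) = -62495 - \left(- \frac{69}{16}\right) \left(-766\right) = -62495 - \frac{26427}{8} = - \frac{526387}{8}$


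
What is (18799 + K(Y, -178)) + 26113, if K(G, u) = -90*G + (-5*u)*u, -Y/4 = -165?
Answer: -172908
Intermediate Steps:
Y = 660 (Y = -4*(-165) = 660)
K(G, u) = -90*G - 5*u²
(18799 + K(Y, -178)) + 26113 = (18799 + (-90*660 - 5*(-178)²)) + 26113 = (18799 + (-59400 - 5*31684)) + 26113 = (18799 + (-59400 - 158420)) + 26113 = (18799 - 217820) + 26113 = -199021 + 26113 = -172908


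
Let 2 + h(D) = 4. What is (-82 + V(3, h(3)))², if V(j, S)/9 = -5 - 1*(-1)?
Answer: 13924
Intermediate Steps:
h(D) = 2 (h(D) = -2 + 4 = 2)
V(j, S) = -36 (V(j, S) = 9*(-5 - 1*(-1)) = 9*(-5 + 1) = 9*(-4) = -36)
(-82 + V(3, h(3)))² = (-82 - 36)² = (-118)² = 13924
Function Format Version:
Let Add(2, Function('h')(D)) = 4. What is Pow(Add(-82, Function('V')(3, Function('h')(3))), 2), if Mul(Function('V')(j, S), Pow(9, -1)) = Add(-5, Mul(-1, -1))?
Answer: 13924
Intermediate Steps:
Function('h')(D) = 2 (Function('h')(D) = Add(-2, 4) = 2)
Function('V')(j, S) = -36 (Function('V')(j, S) = Mul(9, Add(-5, Mul(-1, -1))) = Mul(9, Add(-5, 1)) = Mul(9, -4) = -36)
Pow(Add(-82, Function('V')(3, Function('h')(3))), 2) = Pow(Add(-82, -36), 2) = Pow(-118, 2) = 13924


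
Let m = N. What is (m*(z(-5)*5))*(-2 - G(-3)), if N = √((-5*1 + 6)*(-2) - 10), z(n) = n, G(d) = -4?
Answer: -100*I*√3 ≈ -173.21*I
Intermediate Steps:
N = 2*I*√3 (N = √((-5 + 6)*(-2) - 10) = √(1*(-2) - 10) = √(-2 - 10) = √(-12) = 2*I*√3 ≈ 3.4641*I)
m = 2*I*√3 ≈ 3.4641*I
(m*(z(-5)*5))*(-2 - G(-3)) = ((2*I*√3)*(-5*5))*(-2 - 1*(-4)) = ((2*I*√3)*(-25))*(-2 + 4) = -50*I*√3*2 = -100*I*√3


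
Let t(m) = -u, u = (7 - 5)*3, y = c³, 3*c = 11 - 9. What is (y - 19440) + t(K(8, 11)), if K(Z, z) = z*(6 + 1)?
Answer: -525034/27 ≈ -19446.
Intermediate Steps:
c = ⅔ (c = (11 - 9)/3 = (⅓)*2 = ⅔ ≈ 0.66667)
K(Z, z) = 7*z (K(Z, z) = z*7 = 7*z)
y = 8/27 (y = (⅔)³ = 8/27 ≈ 0.29630)
u = 6 (u = 2*3 = 6)
t(m) = -6 (t(m) = -1*6 = -6)
(y - 19440) + t(K(8, 11)) = (8/27 - 19440) - 6 = -524872/27 - 6 = -525034/27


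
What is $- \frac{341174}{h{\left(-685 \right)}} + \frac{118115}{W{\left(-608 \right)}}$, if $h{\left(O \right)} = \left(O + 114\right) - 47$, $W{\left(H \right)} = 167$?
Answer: $\frac{64985564}{51603} \approx 1259.3$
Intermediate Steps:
$h{\left(O \right)} = 67 + O$ ($h{\left(O \right)} = \left(114 + O\right) - 47 = 67 + O$)
$- \frac{341174}{h{\left(-685 \right)}} + \frac{118115}{W{\left(-608 \right)}} = - \frac{341174}{67 - 685} + \frac{118115}{167} = - \frac{341174}{-618} + 118115 \cdot \frac{1}{167} = \left(-341174\right) \left(- \frac{1}{618}\right) + \frac{118115}{167} = \frac{170587}{309} + \frac{118115}{167} = \frac{64985564}{51603}$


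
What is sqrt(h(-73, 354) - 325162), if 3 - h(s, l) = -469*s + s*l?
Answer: I*sqrt(333554) ≈ 577.54*I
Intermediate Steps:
h(s, l) = 3 + 469*s - l*s (h(s, l) = 3 - (-469*s + s*l) = 3 - (-469*s + l*s) = 3 + (469*s - l*s) = 3 + 469*s - l*s)
sqrt(h(-73, 354) - 325162) = sqrt((3 + 469*(-73) - 1*354*(-73)) - 325162) = sqrt((3 - 34237 + 25842) - 325162) = sqrt(-8392 - 325162) = sqrt(-333554) = I*sqrt(333554)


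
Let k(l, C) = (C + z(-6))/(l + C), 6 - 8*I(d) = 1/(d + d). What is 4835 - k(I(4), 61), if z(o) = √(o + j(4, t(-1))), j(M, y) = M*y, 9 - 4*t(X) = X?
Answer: 2122117/439 ≈ 4834.0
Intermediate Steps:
t(X) = 9/4 - X/4
z(o) = √(10 + o) (z(o) = √(o + 4*(9/4 - ¼*(-1))) = √(o + 4*(9/4 + ¼)) = √(o + 4*(5/2)) = √(o + 10) = √(10 + o))
I(d) = ¾ - 1/(16*d) (I(d) = ¾ - 1/(8*(d + d)) = ¾ - 1/(2*d)/8 = ¾ - 1/(16*d))
k(l, C) = (2 + C)/(C + l) (k(l, C) = (C + √(10 - 6))/(l + C) = (C + √4)/(C + l) = (C + 2)/(C + l) = (2 + C)/(C + l))
4835 - k(I(4), 61) = 4835 - (2 + 61)/(61 + (1/16)*(-1 + 12*4)/4) = 4835 - 63/(61 + (1/16)*(¼)*(-1 + 48)) = 4835 - 63/(61 + (1/16)*(¼)*47) = 4835 - 63/(61 + 47/64) = 4835 - 63/3951/64 = 4835 - 64*63/3951 = 4835 - 1*448/439 = 4835 - 448/439 = 2122117/439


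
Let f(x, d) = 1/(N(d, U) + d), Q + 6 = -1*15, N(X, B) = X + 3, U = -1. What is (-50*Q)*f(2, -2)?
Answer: -1050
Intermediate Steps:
N(X, B) = 3 + X
Q = -21 (Q = -6 - 1*15 = -6 - 15 = -21)
f(x, d) = 1/(3 + 2*d) (f(x, d) = 1/((3 + d) + d) = 1/(3 + 2*d))
(-50*Q)*f(2, -2) = (-50*(-21))/(3 + 2*(-2)) = 1050/(3 - 4) = 1050/(-1) = 1050*(-1) = -1050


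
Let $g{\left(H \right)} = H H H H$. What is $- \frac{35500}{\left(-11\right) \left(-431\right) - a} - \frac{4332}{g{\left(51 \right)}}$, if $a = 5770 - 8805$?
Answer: $- \frac{741352843}{162364824} \approx -4.566$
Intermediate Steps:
$a = -3035$ ($a = 5770 - 8805 = -3035$)
$g{\left(H \right)} = H^{4}$ ($g{\left(H \right)} = H H^{2} H = H H^{3} = H^{4}$)
$- \frac{35500}{\left(-11\right) \left(-431\right) - a} - \frac{4332}{g{\left(51 \right)}} = - \frac{35500}{\left(-11\right) \left(-431\right) - -3035} - \frac{4332}{51^{4}} = - \frac{35500}{4741 + 3035} - \frac{4332}{6765201} = - \frac{35500}{7776} - \frac{1444}{2255067} = \left(-35500\right) \frac{1}{7776} - \frac{1444}{2255067} = - \frac{8875}{1944} - \frac{1444}{2255067} = - \frac{741352843}{162364824}$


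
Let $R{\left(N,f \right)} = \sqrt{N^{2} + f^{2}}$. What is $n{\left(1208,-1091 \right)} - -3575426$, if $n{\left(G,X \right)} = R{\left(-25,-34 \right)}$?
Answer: $3575426 + \sqrt{1781} \approx 3.5755 \cdot 10^{6}$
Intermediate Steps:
$n{\left(G,X \right)} = \sqrt{1781}$ ($n{\left(G,X \right)} = \sqrt{\left(-25\right)^{2} + \left(-34\right)^{2}} = \sqrt{625 + 1156} = \sqrt{1781}$)
$n{\left(1208,-1091 \right)} - -3575426 = \sqrt{1781} - -3575426 = \sqrt{1781} + 3575426 = 3575426 + \sqrt{1781}$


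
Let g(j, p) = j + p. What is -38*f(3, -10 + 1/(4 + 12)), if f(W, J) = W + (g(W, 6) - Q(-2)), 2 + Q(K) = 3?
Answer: -418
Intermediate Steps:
Q(K) = 1 (Q(K) = -2 + 3 = 1)
f(W, J) = 5 + 2*W (f(W, J) = W + ((W + 6) - 1*1) = W + ((6 + W) - 1) = W + (5 + W) = 5 + 2*W)
-38*f(3, -10 + 1/(4 + 12)) = -38*(5 + 2*3) = -38*(5 + 6) = -38*11 = -418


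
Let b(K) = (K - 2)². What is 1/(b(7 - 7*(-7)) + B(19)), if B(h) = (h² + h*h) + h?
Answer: 1/3657 ≈ 0.00027345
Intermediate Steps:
B(h) = h + 2*h² (B(h) = (h² + h²) + h = 2*h² + h = h + 2*h²)
b(K) = (-2 + K)²
1/(b(7 - 7*(-7)) + B(19)) = 1/((-2 + (7 - 7*(-7)))² + 19*(1 + 2*19)) = 1/((-2 + (7 + 49))² + 19*(1 + 38)) = 1/((-2 + 56)² + 19*39) = 1/(54² + 741) = 1/(2916 + 741) = 1/3657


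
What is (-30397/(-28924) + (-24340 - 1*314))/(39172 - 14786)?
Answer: -713061899/705340664 ≈ -1.0109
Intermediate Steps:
(-30397/(-28924) + (-24340 - 1*314))/(39172 - 14786) = (-30397*(-1/28924) + (-24340 - 314))/24386 = (30397/28924 - 24654)*(1/24386) = -713061899/28924*1/24386 = -713061899/705340664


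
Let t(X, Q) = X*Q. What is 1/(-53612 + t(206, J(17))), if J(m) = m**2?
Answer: 1/5922 ≈ 0.00016886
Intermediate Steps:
t(X, Q) = Q*X
1/(-53612 + t(206, J(17))) = 1/(-53612 + 17**2*206) = 1/(-53612 + 289*206) = 1/(-53612 + 59534) = 1/5922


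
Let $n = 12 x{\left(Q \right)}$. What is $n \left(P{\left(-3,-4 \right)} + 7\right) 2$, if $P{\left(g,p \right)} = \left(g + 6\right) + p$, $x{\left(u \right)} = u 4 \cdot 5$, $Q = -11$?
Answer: $-31680$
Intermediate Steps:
$x{\left(u \right)} = 20 u$ ($x{\left(u \right)} = 4 u 5 = 20 u$)
$P{\left(g,p \right)} = 6 + g + p$ ($P{\left(g,p \right)} = \left(6 + g\right) + p = 6 + g + p$)
$n = -2640$ ($n = 12 \cdot 20 \left(-11\right) = 12 \left(-220\right) = -2640$)
$n \left(P{\left(-3,-4 \right)} + 7\right) 2 = - 2640 \left(\left(6 - 3 - 4\right) + 7\right) 2 = - 2640 \left(-1 + 7\right) 2 = - 2640 \cdot 6 \cdot 2 = \left(-2640\right) 12 = -31680$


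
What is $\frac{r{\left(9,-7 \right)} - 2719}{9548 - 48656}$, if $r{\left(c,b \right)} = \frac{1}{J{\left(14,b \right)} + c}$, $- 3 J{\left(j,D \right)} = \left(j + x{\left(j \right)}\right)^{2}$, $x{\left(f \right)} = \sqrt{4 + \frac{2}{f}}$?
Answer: $\frac{890337475}{12805836384} - \frac{49 \sqrt{203}}{4268612128} \approx 0.069526$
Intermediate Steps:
$J{\left(j,D \right)} = - \frac{\left(j + \sqrt{4 + \frac{2}{j}}\right)^{2}}{3}$
$r{\left(c,b \right)} = \frac{1}{c - \frac{\left(14 + \frac{\sqrt{203}}{7}\right)^{2}}{3}}$ ($r{\left(c,b \right)} = \frac{1}{- \frac{\left(14 + \sqrt{2} \sqrt{2 + \frac{1}{14}}\right)^{2}}{3} + c} = \frac{1}{- \frac{\left(14 + \sqrt{2} \sqrt{\frac{29}{14}}\right)^{2}}{3} + c} = \frac{1}{- \frac{\left(14 + \sqrt{2} \frac{\sqrt{406}}{14}\right)^{2}}{3} + c} = \frac{1}{- \frac{\left(14 + \frac{\sqrt{203}}{7}\right)^{2}}{3} + c} = \frac{1}{c - \frac{\left(14 + \frac{\sqrt{203}}{7}\right)^{2}}{3}}$)
$\frac{r{\left(9,-7 \right)} - 2719}{9548 - 48656} = \frac{\frac{147}{- \left(98 + \sqrt{203}\right)^{2} + 147 \cdot 9} - 2719}{9548 - 48656} = \frac{\frac{147}{- \left(98 + \sqrt{203}\right)^{2} + 1323} - 2719}{-39108} = \left(\frac{147}{1323 - \left(98 + \sqrt{203}\right)^{2}} - 2719\right) \left(- \frac{1}{39108}\right) = \left(-2719 + \frac{147}{1323 - \left(98 + \sqrt{203}\right)^{2}}\right) \left(- \frac{1}{39108}\right) = \frac{2719}{39108} - \frac{49}{13036 \left(1323 - \left(98 + \sqrt{203}\right)^{2}\right)}$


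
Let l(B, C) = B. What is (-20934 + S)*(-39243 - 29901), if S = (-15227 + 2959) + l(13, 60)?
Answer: 2294820216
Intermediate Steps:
S = -12255 (S = (-15227 + 2959) + 13 = -12268 + 13 = -12255)
(-20934 + S)*(-39243 - 29901) = (-20934 - 12255)*(-39243 - 29901) = -33189*(-69144) = 2294820216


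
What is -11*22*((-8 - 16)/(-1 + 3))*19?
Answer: 55176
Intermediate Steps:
-11*22*((-8 - 16)/(-1 + 3))*19 = -11*22*(-24/2)*19 = -11*22*(-24*1/2)*19 = -11*22*(-12)*19 = -(-2904)*19 = -11*(-5016) = 55176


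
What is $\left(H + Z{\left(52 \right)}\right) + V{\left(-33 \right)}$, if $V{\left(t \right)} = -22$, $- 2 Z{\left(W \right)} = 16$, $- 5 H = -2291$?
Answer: $\frac{2141}{5} \approx 428.2$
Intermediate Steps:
$H = \frac{2291}{5}$ ($H = \left(- \frac{1}{5}\right) \left(-2291\right) = \frac{2291}{5} \approx 458.2$)
$Z{\left(W \right)} = -8$ ($Z{\left(W \right)} = \left(- \frac{1}{2}\right) 16 = -8$)
$\left(H + Z{\left(52 \right)}\right) + V{\left(-33 \right)} = \left(\frac{2291}{5} - 8\right) - 22 = \frac{2251}{5} - 22 = \frac{2141}{5}$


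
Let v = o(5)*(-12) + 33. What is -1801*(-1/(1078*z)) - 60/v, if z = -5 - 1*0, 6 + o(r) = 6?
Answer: -11601/5390 ≈ -2.1523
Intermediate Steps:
o(r) = 0 (o(r) = -6 + 6 = 0)
z = -5 (z = -5 + 0 = -5)
v = 33 (v = 0*(-12) + 33 = 0 + 33 = 33)
-1801*(-1/(1078*z)) - 60/v = -1801/(((1*(-5))*2)*(-539)) - 60/33 = -1801/(-5*2*(-539)) - 60*1/33 = -1801/((-10*(-539))) - 20/11 = -1801/5390 - 20/11 = -11601/5390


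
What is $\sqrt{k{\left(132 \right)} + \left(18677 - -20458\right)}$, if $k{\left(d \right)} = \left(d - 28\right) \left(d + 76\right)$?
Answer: $\sqrt{60767} \approx 246.51$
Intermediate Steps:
$k{\left(d \right)} = \left(-28 + d\right) \left(76 + d\right)$
$\sqrt{k{\left(132 \right)} + \left(18677 - -20458\right)} = \sqrt{\left(-2128 + 132^{2} + 48 \cdot 132\right) + \left(18677 - -20458\right)} = \sqrt{\left(-2128 + 17424 + 6336\right) + \left(18677 + 20458\right)} = \sqrt{21632 + 39135} = \sqrt{60767}$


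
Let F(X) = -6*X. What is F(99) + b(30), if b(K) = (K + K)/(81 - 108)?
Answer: -5366/9 ≈ -596.22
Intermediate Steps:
b(K) = -2*K/27 (b(K) = (2*K)/(-27) = (2*K)*(-1/27) = -2*K/27)
F(99) + b(30) = -6*99 - 2/27*30 = -594 - 20/9 = -5366/9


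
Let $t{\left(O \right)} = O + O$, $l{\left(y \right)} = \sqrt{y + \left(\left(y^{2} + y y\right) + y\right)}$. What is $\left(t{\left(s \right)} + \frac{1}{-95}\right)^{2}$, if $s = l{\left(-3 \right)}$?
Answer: $\frac{433201}{9025} - \frac{8 \sqrt{3}}{95} \approx 47.854$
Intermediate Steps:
$l{\left(y \right)} = \sqrt{2 y + 2 y^{2}}$ ($l{\left(y \right)} = \sqrt{y + \left(\left(y^{2} + y^{2}\right) + y\right)} = \sqrt{y + \left(2 y^{2} + y\right)} = \sqrt{y + \left(y + 2 y^{2}\right)} = \sqrt{2 y + 2 y^{2}}$)
$s = 2 \sqrt{3}$ ($s = \sqrt{2} \sqrt{- 3 \left(1 - 3\right)} = \sqrt{2} \sqrt{\left(-3\right) \left(-2\right)} = \sqrt{2} \sqrt{6} = 2 \sqrt{3} \approx 3.4641$)
$t{\left(O \right)} = 2 O$
$\left(t{\left(s \right)} + \frac{1}{-95}\right)^{2} = \left(2 \cdot 2 \sqrt{3} + \frac{1}{-95}\right)^{2} = \left(4 \sqrt{3} - \frac{1}{95}\right)^{2} = \left(- \frac{1}{95} + 4 \sqrt{3}\right)^{2}$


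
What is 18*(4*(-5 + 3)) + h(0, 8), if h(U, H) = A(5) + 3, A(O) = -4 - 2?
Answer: -147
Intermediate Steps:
A(O) = -6
h(U, H) = -3 (h(U, H) = -6 + 3 = -3)
18*(4*(-5 + 3)) + h(0, 8) = 18*(4*(-5 + 3)) - 3 = 18*(4*(-2)) - 3 = 18*(-8) - 3 = -144 - 3 = -147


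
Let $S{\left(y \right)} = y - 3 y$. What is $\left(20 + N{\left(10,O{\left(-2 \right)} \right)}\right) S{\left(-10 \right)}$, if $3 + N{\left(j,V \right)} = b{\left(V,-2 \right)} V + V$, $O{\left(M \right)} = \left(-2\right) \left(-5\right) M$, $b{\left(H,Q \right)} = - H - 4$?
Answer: $-6460$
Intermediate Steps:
$b{\left(H,Q \right)} = -4 - H$
$O{\left(M \right)} = 10 M$
$S{\left(y \right)} = - 2 y$
$N{\left(j,V \right)} = -3 + V + V \left(-4 - V\right)$ ($N{\left(j,V \right)} = -3 + \left(\left(-4 - V\right) V + V\right) = -3 + \left(V \left(-4 - V\right) + V\right) = -3 + \left(V + V \left(-4 - V\right)\right) = -3 + V + V \left(-4 - V\right)$)
$\left(20 + N{\left(10,O{\left(-2 \right)} \right)}\right) S{\left(-10 \right)} = \left(20 - \left(23 + 10 \left(-2\right) \left(4 + 10 \left(-2\right)\right)\right)\right) \left(\left(-2\right) \left(-10\right)\right) = \left(20 - \left(23 - 20 \left(4 - 20\right)\right)\right) 20 = \left(20 - \left(23 + 320\right)\right) 20 = \left(20 - 343\right) 20 = \left(-323\right) 20 = -6460$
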